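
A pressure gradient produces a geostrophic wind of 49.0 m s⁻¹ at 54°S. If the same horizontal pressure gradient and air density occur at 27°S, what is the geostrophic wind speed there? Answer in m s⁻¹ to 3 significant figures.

With the same pressure gradient and density, V_g ∝ 1/f ∝ 1/sin φ.
V₂ = V₁ · sin φ₁ / sin φ₂ = 49.0 × sin 54° / sin 27°
V₂ = 49.0 × 0.8090/0.4540 = 87.3 m s⁻¹

87.3 m s⁻¹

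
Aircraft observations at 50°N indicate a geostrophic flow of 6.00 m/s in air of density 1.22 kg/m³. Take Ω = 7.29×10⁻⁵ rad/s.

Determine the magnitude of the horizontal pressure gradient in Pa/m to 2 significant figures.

Coriolis parameter at 50°N:
f = 2Ω sin φ = 2 × 7.29×10⁻⁵ × sin 50° = 1.12×10⁻⁴ s⁻¹
Geostrophic balance rearranged: |∂P/∂n| = f ρ V_g
|∂P/∂n| = 1.12×10⁻⁴ × 1.22 × 6.00 = 8.18×10⁻⁴ Pa/m

8.2×10⁻⁴ Pa/m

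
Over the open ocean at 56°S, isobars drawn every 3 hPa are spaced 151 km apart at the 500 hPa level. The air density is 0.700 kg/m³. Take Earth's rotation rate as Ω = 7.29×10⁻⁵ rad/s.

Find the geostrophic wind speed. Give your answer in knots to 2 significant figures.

Coriolis parameter at 56°S:
f = 2Ω sin φ = 2 × 7.29×10⁻⁵ × sin 56° = 1.21×10⁻⁴ s⁻¹
Pressure gradient: |∂P/∂n| = 300 Pa / 151000 m = 1.99×10⁻³ Pa/m
Geostrophic balance (pressure-gradient force = Coriolis force):
V_g = (1/(fρ)) |∂P/∂n| = 1.99×10⁻³ / (1.21×10⁻⁴ × 0.700) = 23.5 m/s
Converting: 23.5 m/s × 1.944 = 46 knots

46 knots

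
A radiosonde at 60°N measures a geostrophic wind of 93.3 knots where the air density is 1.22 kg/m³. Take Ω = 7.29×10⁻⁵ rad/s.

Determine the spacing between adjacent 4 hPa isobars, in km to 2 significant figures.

54 km

Coriolis parameter at 60°N:
f = 2Ω sin φ = 2 × 7.29×10⁻⁵ × sin 60° = 1.26×10⁻⁴ s⁻¹
Wind speed in SI: 93.3 knots = 48.0 m/s
Geostrophic balance rearranged: |∂P/∂n| = f ρ V_g
|∂P/∂n| = 1.26×10⁻⁴ × 1.22 × 48.0 = 7.39×10⁻³ Pa/m
Isobar spacing: Δn = ΔP/|∂P/∂n| = 400 Pa / 7.39×10⁻³ Pa/m = 54099 m ≈ 54 km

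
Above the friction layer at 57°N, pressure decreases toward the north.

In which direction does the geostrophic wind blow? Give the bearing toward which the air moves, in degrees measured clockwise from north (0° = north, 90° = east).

090°

The pressure-gradient force points toward the north (bearing 000°).
Geostrophic balance: in the Northern Hemisphere the Coriolis force deflects motion to the right, so the geostrophic wind blows 90° to the right of the pressure-gradient force (low pressure on the left).
Rotating 000° by 90° clockwise gives 090° — the wind blows toward the east.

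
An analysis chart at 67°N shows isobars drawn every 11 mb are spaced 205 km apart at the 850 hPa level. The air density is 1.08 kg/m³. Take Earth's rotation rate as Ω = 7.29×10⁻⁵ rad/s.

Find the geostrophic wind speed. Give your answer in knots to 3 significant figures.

Coriolis parameter at 67°N:
f = 2Ω sin φ = 2 × 7.29×10⁻⁵ × sin 67° = 1.34×10⁻⁴ s⁻¹
Pressure gradient: |∂P/∂n| = 1100 Pa / 205000 m = 5.37×10⁻³ Pa/m
Geostrophic balance (pressure-gradient force = Coriolis force):
V_g = (1/(fρ)) |∂P/∂n| = 5.37×10⁻³ / (1.34×10⁻⁴ × 1.08) = 37.0 m/s
Converting: 37.0 m/s × 1.944 = 72.0 knots

72.0 knots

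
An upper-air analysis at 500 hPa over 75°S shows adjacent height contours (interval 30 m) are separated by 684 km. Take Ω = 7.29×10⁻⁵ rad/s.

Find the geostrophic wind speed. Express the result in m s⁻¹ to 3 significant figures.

3.06 m s⁻¹

Coriolis parameter at 75°S:
f = 2Ω sin φ = 2 × 7.29×10⁻⁵ × sin 75° = 1.41×10⁻⁴ s⁻¹
Height gradient: |∂Z/∂n| = 30 m / 684000 m = 4.39×10⁻⁵
On a pressure surface, geostrophic balance gives V_g = (g/f)|∂Z/∂n|:
V_g = 9.81 × 4.39×10⁻⁵ / 1.41×10⁻⁴ = 3.06 m/s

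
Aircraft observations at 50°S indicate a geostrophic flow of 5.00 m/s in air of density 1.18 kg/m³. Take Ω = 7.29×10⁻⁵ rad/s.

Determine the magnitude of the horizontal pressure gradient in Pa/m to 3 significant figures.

6.59×10⁻⁴ Pa/m

Coriolis parameter at 50°S:
f = 2Ω sin φ = 2 × 7.29×10⁻⁵ × sin 50° = 1.12×10⁻⁴ s⁻¹
Geostrophic balance rearranged: |∂P/∂n| = f ρ V_g
|∂P/∂n| = 1.12×10⁻⁴ × 1.18 × 5.00 = 6.59×10⁻⁴ Pa/m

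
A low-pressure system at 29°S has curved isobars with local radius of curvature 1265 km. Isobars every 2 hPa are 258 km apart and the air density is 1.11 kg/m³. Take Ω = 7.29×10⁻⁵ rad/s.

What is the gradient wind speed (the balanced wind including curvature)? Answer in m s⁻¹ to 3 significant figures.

8.98 m s⁻¹

Coriolis parameter at 29°S:
f = 2Ω sin φ = 2 × 7.29×10⁻⁵ × sin 29° = 7.07×10⁻⁵ s⁻¹
Pressure gradient: |∂P/∂n| = 200 Pa / 258000 m = 7.75×10⁻⁴ Pa/m
Geostrophic speed: V_g = |∂P/∂n|/(fρ) = 7.75×10⁻⁴/(7.07×10⁻⁵ × 1.11) = 9.88 m/s
Around a low, centrifugal force acts outward with Coriolis, so pressure-gradient force balances both:
(1/ρ)|∂P/∂n| = fV + V²/R  →  V² + fR·V − fR·V_g = 0
With fR = 7.07×10⁻⁵ × 1265×10³ m = 89.4 m/s:
V = [−fR + √((fR)² + 4 fR V_g)]/2 = [−89.4 + √(89.4² + 4×89.4×9.88)]/2 = 8.98 m/s
Subgeostrophic (V < V_g = 9.88 m/s), as expected around a low.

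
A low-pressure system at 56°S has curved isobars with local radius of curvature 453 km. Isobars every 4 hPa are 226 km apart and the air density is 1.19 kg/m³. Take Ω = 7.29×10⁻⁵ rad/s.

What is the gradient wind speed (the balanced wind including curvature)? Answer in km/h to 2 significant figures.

37 km/h

Coriolis parameter at 56°S:
f = 2Ω sin φ = 2 × 7.29×10⁻⁵ × sin 56° = 1.21×10⁻⁴ s⁻¹
Pressure gradient: |∂P/∂n| = 400 Pa / 226000 m = 1.77×10⁻³ Pa/m
Geostrophic speed: V_g = |∂P/∂n|/(fρ) = 1.77×10⁻³/(1.21×10⁻⁴ × 1.19) = 12.3 m/s
Around a low, centrifugal force acts outward with Coriolis, so pressure-gradient force balances both:
(1/ρ)|∂P/∂n| = fV + V²/R  →  V² + fR·V − fR·V_g = 0
With fR = 1.21×10⁻⁴ × 453×10³ m = 54.8 m/s:
V = [−fR + √((fR)² + 4 fR V_g)]/2 = [−54.8 + √(54.8² + 4×54.8×12.3)]/2 = 10.3 m/s
Subgeostrophic (V < V_g = 12.3 m/s), as expected around a low.
Converting: 10.3 m/s × 3.6 = 37 km/h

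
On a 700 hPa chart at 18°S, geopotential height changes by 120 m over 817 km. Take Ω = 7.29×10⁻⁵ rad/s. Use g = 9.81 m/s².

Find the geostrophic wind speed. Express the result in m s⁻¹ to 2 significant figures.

Coriolis parameter at 18°S:
f = 2Ω sin φ = 2 × 7.29×10⁻⁵ × sin 18° = 4.51×10⁻⁵ s⁻¹
Height gradient: |∂Z/∂n| = 120 m / 817000 m = 1.47×10⁻⁴
On a pressure surface, geostrophic balance gives V_g = (g/f)|∂Z/∂n|:
V_g = 9.81 × 1.47×10⁻⁴ / 4.51×10⁻⁵ = 32.0 m/s

32 m s⁻¹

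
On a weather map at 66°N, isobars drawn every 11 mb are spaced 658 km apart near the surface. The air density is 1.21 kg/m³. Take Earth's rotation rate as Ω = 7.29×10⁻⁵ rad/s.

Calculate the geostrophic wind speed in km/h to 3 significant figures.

37.3 km/h

Coriolis parameter at 66°N:
f = 2Ω sin φ = 2 × 7.29×10⁻⁵ × sin 66° = 1.33×10⁻⁴ s⁻¹
Pressure gradient: |∂P/∂n| = 1100 Pa / 658000 m = 1.67×10⁻³ Pa/m
Geostrophic balance (pressure-gradient force = Coriolis force):
V_g = (1/(fρ)) |∂P/∂n| = 1.67×10⁻³ / (1.33×10⁻⁴ × 1.21) = 10.4 m/s
Converting: 10.4 m/s × 3.6 = 37.3 km/h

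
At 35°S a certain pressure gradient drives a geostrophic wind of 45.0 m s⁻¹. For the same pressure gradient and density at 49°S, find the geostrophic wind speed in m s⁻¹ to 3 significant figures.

34.2 m s⁻¹

With the same pressure gradient and density, V_g ∝ 1/f ∝ 1/sin φ.
V₂ = V₁ · sin φ₁ / sin φ₂ = 45.0 × sin 35° / sin 49°
V₂ = 45.0 × 0.5736/0.7547 = 34.2 m s⁻¹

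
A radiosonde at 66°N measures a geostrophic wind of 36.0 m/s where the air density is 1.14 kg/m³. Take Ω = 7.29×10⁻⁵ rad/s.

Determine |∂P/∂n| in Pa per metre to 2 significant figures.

Coriolis parameter at 66°N:
f = 2Ω sin φ = 2 × 7.29×10⁻⁵ × sin 66° = 1.33×10⁻⁴ s⁻¹
Geostrophic balance rearranged: |∂P/∂n| = f ρ V_g
|∂P/∂n| = 1.33×10⁻⁴ × 1.14 × 36.0 = 5.47×10⁻³ Pa/m

5.5×10⁻³ Pa/m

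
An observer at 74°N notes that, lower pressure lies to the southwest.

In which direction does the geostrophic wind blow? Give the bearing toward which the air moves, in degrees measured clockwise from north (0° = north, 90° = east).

The pressure-gradient force points toward the southwest (bearing 225°).
Geostrophic balance: in the Northern Hemisphere the Coriolis force deflects motion to the right, so the geostrophic wind blows 90° to the right of the pressure-gradient force (low pressure on the left).
Rotating 225° by 90° clockwise gives 315° — the wind blows toward the northwest.

315°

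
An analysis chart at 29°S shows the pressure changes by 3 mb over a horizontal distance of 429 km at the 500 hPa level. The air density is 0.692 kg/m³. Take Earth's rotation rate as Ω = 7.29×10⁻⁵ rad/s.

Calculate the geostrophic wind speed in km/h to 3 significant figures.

Coriolis parameter at 29°S:
f = 2Ω sin φ = 2 × 7.29×10⁻⁵ × sin 29° = 7.07×10⁻⁵ s⁻¹
Pressure gradient: |∂P/∂n| = 300 Pa / 429000 m = 6.99×10⁻⁴ Pa/m
Geostrophic balance (pressure-gradient force = Coriolis force):
V_g = (1/(fρ)) |∂P/∂n| = 6.99×10⁻⁴ / (7.07×10⁻⁵ × 0.692) = 14.3 m/s
Converting: 14.3 m/s × 3.6 = 51.5 km/h

51.5 km/h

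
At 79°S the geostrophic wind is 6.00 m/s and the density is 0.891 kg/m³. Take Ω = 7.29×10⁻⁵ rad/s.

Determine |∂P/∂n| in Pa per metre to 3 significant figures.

Coriolis parameter at 79°S:
f = 2Ω sin φ = 2 × 7.29×10⁻⁵ × sin 79° = 1.43×10⁻⁴ s⁻¹
Geostrophic balance rearranged: |∂P/∂n| = f ρ V_g
|∂P/∂n| = 1.43×10⁻⁴ × 0.891 × 6.00 = 7.65×10⁻⁴ Pa/m

7.65×10⁻⁴ Pa/m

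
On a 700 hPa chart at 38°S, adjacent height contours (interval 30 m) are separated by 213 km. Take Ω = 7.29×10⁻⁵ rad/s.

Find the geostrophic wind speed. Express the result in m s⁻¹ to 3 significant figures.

15.4 m s⁻¹

Coriolis parameter at 38°S:
f = 2Ω sin φ = 2 × 7.29×10⁻⁵ × sin 38° = 8.98×10⁻⁵ s⁻¹
Height gradient: |∂Z/∂n| = 30 m / 213000 m = 1.41×10⁻⁴
On a pressure surface, geostrophic balance gives V_g = (g/f)|∂Z/∂n|:
V_g = 9.81 × 1.41×10⁻⁴ / 8.98×10⁻⁵ = 15.4 m/s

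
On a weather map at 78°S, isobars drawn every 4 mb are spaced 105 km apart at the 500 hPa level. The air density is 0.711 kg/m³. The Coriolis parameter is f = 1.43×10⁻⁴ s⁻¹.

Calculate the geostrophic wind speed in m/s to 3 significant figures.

37.5 m/s

Pressure gradient: |∂P/∂n| = 400 Pa / 105000 m = 3.81×10⁻³ Pa/m
Geostrophic balance (pressure-gradient force = Coriolis force):
V_g = (1/(fρ)) |∂P/∂n| = 3.81×10⁻³ / (1.43×10⁻⁴ × 0.711) = 37.5 m/s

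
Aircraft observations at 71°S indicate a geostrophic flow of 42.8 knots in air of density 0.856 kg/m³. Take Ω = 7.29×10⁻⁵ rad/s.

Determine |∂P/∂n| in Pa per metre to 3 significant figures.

2.60×10⁻³ Pa/m

Coriolis parameter at 71°S:
f = 2Ω sin φ = 2 × 7.29×10⁻⁵ × sin 71° = 1.38×10⁻⁴ s⁻¹
Wind speed in SI: 42.8 knots = 22.0 m/s
Geostrophic balance rearranged: |∂P/∂n| = f ρ V_g
|∂P/∂n| = 1.38×10⁻⁴ × 0.856 × 22.0 = 2.60×10⁻³ Pa/m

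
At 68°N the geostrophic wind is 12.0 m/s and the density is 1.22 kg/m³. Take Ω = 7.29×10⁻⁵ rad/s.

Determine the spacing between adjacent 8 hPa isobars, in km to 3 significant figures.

404 km

Coriolis parameter at 68°N:
f = 2Ω sin φ = 2 × 7.29×10⁻⁵ × sin 68° = 1.35×10⁻⁴ s⁻¹
Geostrophic balance rearranged: |∂P/∂n| = f ρ V_g
|∂P/∂n| = 1.35×10⁻⁴ × 1.22 × 12.0 = 1.98×10⁻³ Pa/m
Isobar spacing: Δn = ΔP/|∂P/∂n| = 800 Pa / 1.98×10⁻³ Pa/m = 404227 m ≈ 404 km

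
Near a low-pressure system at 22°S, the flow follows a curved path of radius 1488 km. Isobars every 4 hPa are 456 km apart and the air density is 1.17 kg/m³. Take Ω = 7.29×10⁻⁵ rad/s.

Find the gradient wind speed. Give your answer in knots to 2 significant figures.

23 knots

Coriolis parameter at 22°S:
f = 2Ω sin φ = 2 × 7.29×10⁻⁵ × sin 22° = 5.46×10⁻⁵ s⁻¹
Pressure gradient: |∂P/∂n| = 400 Pa / 456000 m = 8.77×10⁻⁴ Pa/m
Geostrophic speed: V_g = |∂P/∂n|/(fρ) = 8.77×10⁻⁴/(5.46×10⁻⁵ × 1.17) = 13.7 m/s
Around a low, centrifugal force acts outward with Coriolis, so pressure-gradient force balances both:
(1/ρ)|∂P/∂n| = fV + V²/R  →  V² + fR·V − fR·V_g = 0
With fR = 5.46×10⁻⁵ × 1488×10³ m = 81.3 m/s:
V = [−fR + √((fR)² + 4 fR V_g)]/2 = [−81.3 + √(81.3² + 4×81.3×13.7)]/2 = 12 m/s
Subgeostrophic (V < V_g = 13.7 m/s), as expected around a low.
Converting: 12 m/s × 1.944 = 23 knots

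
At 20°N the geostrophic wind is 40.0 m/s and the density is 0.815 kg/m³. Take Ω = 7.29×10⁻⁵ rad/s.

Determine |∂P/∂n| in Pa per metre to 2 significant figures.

1.6×10⁻³ Pa/m

Coriolis parameter at 20°N:
f = 2Ω sin φ = 2 × 7.29×10⁻⁵ × sin 20° = 4.99×10⁻⁵ s⁻¹
Geostrophic balance rearranged: |∂P/∂n| = f ρ V_g
|∂P/∂n| = 4.99×10⁻⁵ × 0.815 × 40.0 = 1.63×10⁻³ Pa/m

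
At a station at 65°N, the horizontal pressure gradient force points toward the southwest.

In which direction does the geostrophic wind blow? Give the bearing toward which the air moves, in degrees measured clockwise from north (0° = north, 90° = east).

The pressure-gradient force points toward the southwest (bearing 225°).
Geostrophic balance: in the Northern Hemisphere the Coriolis force deflects motion to the right, so the geostrophic wind blows 90° to the right of the pressure-gradient force (low pressure on the left).
Rotating 225° by 90° clockwise gives 315° — the wind blows toward the northwest.

315°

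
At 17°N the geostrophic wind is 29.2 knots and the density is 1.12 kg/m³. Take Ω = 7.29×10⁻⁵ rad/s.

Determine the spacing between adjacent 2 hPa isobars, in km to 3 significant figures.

279 km

Coriolis parameter at 17°N:
f = 2Ω sin φ = 2 × 7.29×10⁻⁵ × sin 17° = 4.26×10⁻⁵ s⁻¹
Wind speed in SI: 29.2 knots = 15.0 m/s
Geostrophic balance rearranged: |∂P/∂n| = f ρ V_g
|∂P/∂n| = 4.26×10⁻⁵ × 1.12 × 15.0 = 7.17×10⁻⁴ Pa/m
Isobar spacing: Δn = ΔP/|∂P/∂n| = 200 Pa / 7.17×10⁻⁴ Pa/m = 278868 m ≈ 279 km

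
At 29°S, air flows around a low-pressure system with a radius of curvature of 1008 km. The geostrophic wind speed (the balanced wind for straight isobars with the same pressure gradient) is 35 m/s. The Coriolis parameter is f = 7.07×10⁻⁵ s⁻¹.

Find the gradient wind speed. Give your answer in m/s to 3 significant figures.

25.7 m/s

Around a low, centrifugal force acts outward with Coriolis, so pressure-gradient force balances both:
(1/ρ)|∂P/∂n| = fV + V²/R  →  V² + fR·V − fR·V_g = 0
With fR = 7.07×10⁻⁵ × 1008×10³ m = 71.3 m/s:
V = [−fR + √((fR)² + 4 fR V_g)]/2 = [−71.3 + √(71.3² + 4×71.3×35)]/2 = 25.7 m/s
Subgeostrophic (V < V_g = 35 m/s), as expected around a low.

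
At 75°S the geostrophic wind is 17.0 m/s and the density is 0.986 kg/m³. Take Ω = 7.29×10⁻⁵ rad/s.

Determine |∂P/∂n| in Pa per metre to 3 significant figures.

Coriolis parameter at 75°S:
f = 2Ω sin φ = 2 × 7.29×10⁻⁵ × sin 75° = 1.41×10⁻⁴ s⁻¹
Geostrophic balance rearranged: |∂P/∂n| = f ρ V_g
|∂P/∂n| = 1.41×10⁻⁴ × 0.986 × 17.0 = 2.36×10⁻³ Pa/m

2.36×10⁻³ Pa/m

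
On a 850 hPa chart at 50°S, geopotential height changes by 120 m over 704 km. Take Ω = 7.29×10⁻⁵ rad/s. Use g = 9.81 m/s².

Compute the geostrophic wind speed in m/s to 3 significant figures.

15.0 m/s

Coriolis parameter at 50°S:
f = 2Ω sin φ = 2 × 7.29×10⁻⁵ × sin 50° = 1.12×10⁻⁴ s⁻¹
Height gradient: |∂Z/∂n| = 120 m / 704000 m = 1.70×10⁻⁴
On a pressure surface, geostrophic balance gives V_g = (g/f)|∂Z/∂n|:
V_g = 9.81 × 1.70×10⁻⁴ / 1.12×10⁻⁴ = 15.0 m/s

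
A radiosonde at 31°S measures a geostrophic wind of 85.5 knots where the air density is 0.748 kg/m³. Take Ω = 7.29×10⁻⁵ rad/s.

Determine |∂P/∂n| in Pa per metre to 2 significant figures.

Coriolis parameter at 31°S:
f = 2Ω sin φ = 2 × 7.29×10⁻⁵ × sin 31° = 7.51×10⁻⁵ s⁻¹
Wind speed in SI: 85.5 knots = 44.0 m/s
Geostrophic balance rearranged: |∂P/∂n| = f ρ V_g
|∂P/∂n| = 7.51×10⁻⁵ × 0.748 × 44.0 = 2.47×10⁻³ Pa/m

2.5×10⁻³ Pa/m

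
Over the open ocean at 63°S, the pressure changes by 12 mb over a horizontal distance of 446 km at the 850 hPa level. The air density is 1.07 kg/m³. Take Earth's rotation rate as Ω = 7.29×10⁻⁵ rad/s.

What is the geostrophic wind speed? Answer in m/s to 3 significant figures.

19.4 m/s

Coriolis parameter at 63°S:
f = 2Ω sin φ = 2 × 7.29×10⁻⁵ × sin 63° = 1.30×10⁻⁴ s⁻¹
Pressure gradient: |∂P/∂n| = 1200 Pa / 446000 m = 2.69×10⁻³ Pa/m
Geostrophic balance (pressure-gradient force = Coriolis force):
V_g = (1/(fρ)) |∂P/∂n| = 2.69×10⁻³ / (1.30×10⁻⁴ × 1.07) = 19.4 m/s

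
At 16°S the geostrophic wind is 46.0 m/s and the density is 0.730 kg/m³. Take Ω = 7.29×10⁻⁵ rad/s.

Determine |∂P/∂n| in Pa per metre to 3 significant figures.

Coriolis parameter at 16°S:
f = 2Ω sin φ = 2 × 7.29×10⁻⁵ × sin 16° = 4.02×10⁻⁵ s⁻¹
Geostrophic balance rearranged: |∂P/∂n| = f ρ V_g
|∂P/∂n| = 4.02×10⁻⁵ × 0.730 × 46.0 = 1.35×10⁻³ Pa/m

1.35×10⁻³ Pa/m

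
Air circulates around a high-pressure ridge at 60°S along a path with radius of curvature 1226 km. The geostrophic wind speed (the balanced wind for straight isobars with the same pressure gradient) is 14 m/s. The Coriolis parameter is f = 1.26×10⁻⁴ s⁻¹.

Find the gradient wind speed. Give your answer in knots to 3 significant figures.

30.3 knots

Around a high, pressure-gradient force acts outward with centrifugal, so Coriolis balances both:
fV = (1/ρ)|∂P/∂n| + V²/R  →  V² − fR·V + fR·V_g = 0
With fR = 1.26×10⁻⁴ × 1226×10³ m = 154 m/s:
V = [fR − √((fR)² − 4 fR V_g)]/2 = [154 − √(154² − 4×154×14)]/2 = 15.6 m/s
Supergeostrophic (V > V_g = 14 m/s), as expected around a high.
Converting: 15.6 m/s × 1.944 = 30.3 knots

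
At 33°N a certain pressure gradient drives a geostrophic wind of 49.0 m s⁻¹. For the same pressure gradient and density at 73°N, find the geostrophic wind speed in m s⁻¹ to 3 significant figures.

27.9 m s⁻¹

With the same pressure gradient and density, V_g ∝ 1/f ∝ 1/sin φ.
V₂ = V₁ · sin φ₁ / sin φ₂ = 49.0 × sin 33° / sin 73°
V₂ = 49.0 × 0.5446/0.9563 = 27.9 m s⁻¹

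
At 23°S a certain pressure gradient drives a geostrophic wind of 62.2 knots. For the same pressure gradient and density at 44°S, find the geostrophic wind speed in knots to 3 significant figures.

With the same pressure gradient and density, V_g ∝ 1/f ∝ 1/sin φ.
V₂ = V₁ · sin φ₁ / sin φ₂ = 62.2 × sin 23° / sin 44°
V₂ = 62.2 × 0.3907/0.6947 = 35.0 knots

35.0 knots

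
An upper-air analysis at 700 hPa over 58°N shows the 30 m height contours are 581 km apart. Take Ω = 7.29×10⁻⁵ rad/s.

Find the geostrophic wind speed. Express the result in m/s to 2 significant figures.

4.1 m/s

Coriolis parameter at 58°N:
f = 2Ω sin φ = 2 × 7.29×10⁻⁵ × sin 58° = 1.24×10⁻⁴ s⁻¹
Height gradient: |∂Z/∂n| = 30 m / 581000 m = 5.16×10⁻⁵
On a pressure surface, geostrophic balance gives V_g = (g/f)|∂Z/∂n|:
V_g = 9.81 × 5.16×10⁻⁵ / 1.24×10⁻⁴ = 4.10 m/s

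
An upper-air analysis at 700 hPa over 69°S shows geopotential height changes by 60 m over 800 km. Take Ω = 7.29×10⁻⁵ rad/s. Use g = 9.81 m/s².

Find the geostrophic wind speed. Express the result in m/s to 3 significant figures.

5.41 m/s

Coriolis parameter at 69°S:
f = 2Ω sin φ = 2 × 7.29×10⁻⁵ × sin 69° = 1.36×10⁻⁴ s⁻¹
Height gradient: |∂Z/∂n| = 60 m / 800000 m = 7.50×10⁻⁵
On a pressure surface, geostrophic balance gives V_g = (g/f)|∂Z/∂n|:
V_g = 9.81 × 7.50×10⁻⁵ / 1.36×10⁻⁴ = 5.41 m/s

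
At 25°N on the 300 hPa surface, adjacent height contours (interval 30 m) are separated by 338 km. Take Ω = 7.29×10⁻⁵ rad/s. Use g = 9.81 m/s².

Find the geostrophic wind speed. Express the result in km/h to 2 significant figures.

51 km/h

Coriolis parameter at 25°N:
f = 2Ω sin φ = 2 × 7.29×10⁻⁵ × sin 25° = 6.16×10⁻⁵ s⁻¹
Height gradient: |∂Z/∂n| = 30 m / 338000 m = 8.88×10⁻⁵
On a pressure surface, geostrophic balance gives V_g = (g/f)|∂Z/∂n|:
V_g = 9.81 × 8.88×10⁻⁵ / 6.16×10⁻⁵ = 14.1 m/s
Converting: 14.1 m/s × 3.6 = 51 km/h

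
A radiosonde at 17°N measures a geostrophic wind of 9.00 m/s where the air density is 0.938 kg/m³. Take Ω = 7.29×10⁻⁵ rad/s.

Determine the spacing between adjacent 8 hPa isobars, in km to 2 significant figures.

2200 km

Coriolis parameter at 17°N:
f = 2Ω sin φ = 2 × 7.29×10⁻⁵ × sin 17° = 4.26×10⁻⁵ s⁻¹
Geostrophic balance rearranged: |∂P/∂n| = f ρ V_g
|∂P/∂n| = 4.26×10⁻⁵ × 0.938 × 9.00 = 3.60×10⁻⁴ Pa/m
Isobar spacing: Δn = ΔP/|∂P/∂n| = 800 Pa / 3.60×10⁻⁴ Pa/m = 2223063 m ≈ 2200 km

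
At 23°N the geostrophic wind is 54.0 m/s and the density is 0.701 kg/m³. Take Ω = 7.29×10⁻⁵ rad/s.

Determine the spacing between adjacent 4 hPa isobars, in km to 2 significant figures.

Coriolis parameter at 23°N:
f = 2Ω sin φ = 2 × 7.29×10⁻⁵ × sin 23° = 5.70×10⁻⁵ s⁻¹
Geostrophic balance rearranged: |∂P/∂n| = f ρ V_g
|∂P/∂n| = 5.70×10⁻⁵ × 0.701 × 54.0 = 2.16×10⁻³ Pa/m
Isobar spacing: Δn = ΔP/|∂P/∂n| = 400 Pa / 2.16×10⁻³ Pa/m = 185487 m ≈ 190 km

190 km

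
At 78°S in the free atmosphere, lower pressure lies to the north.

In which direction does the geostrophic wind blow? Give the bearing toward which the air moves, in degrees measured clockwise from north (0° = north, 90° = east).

The pressure-gradient force points toward the north (bearing 000°).
Geostrophic balance: in the Southern Hemisphere the Coriolis force deflects motion to the left, so the geostrophic wind blows 90° to the left of the pressure-gradient force (low pressure on the right).
Rotating 000° by 90° counterclockwise gives 270° — the wind blows toward the west.

270°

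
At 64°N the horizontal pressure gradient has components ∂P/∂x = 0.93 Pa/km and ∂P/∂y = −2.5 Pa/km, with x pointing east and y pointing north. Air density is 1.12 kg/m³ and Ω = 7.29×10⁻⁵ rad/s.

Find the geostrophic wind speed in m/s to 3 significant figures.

Coriolis parameter at 64°N:
f = 2Ω sin φ = 2 × 7.29×10⁻⁵ × sin 64° = 1.31×10⁻⁴ s⁻¹
Component geostrophic relations (x east, y north):
u_g = −(1/(fρ)) ∂P/∂y,  v_g = (1/(fρ)) ∂P/∂x
u_g = −(−2.5×10⁻³)/(1.31×10⁻⁴ × 1.12) = 17.0 m/s;  v_g = (0.93×10⁻³)/(1.31×10⁻⁴ × 1.12) = 6.34 m/s
|V_g| = √(u_g² + v_g²) = 18.2 m/s

18.2 m/s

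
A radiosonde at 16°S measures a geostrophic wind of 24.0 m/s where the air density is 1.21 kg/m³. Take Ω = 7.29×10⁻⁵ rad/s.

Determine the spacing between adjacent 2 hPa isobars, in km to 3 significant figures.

171 km

Coriolis parameter at 16°S:
f = 2Ω sin φ = 2 × 7.29×10⁻⁵ × sin 16° = 4.02×10⁻⁵ s⁻¹
Geostrophic balance rearranged: |∂P/∂n| = f ρ V_g
|∂P/∂n| = 4.02×10⁻⁵ × 1.21 × 24.0 = 1.17×10⁻³ Pa/m
Isobar spacing: Δn = ΔP/|∂P/∂n| = 200 Pa / 1.17×10⁻³ Pa/m = 171371 m ≈ 171 km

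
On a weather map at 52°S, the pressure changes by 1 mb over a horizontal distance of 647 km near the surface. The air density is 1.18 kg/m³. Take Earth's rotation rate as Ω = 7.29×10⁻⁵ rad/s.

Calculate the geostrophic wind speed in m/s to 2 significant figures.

Coriolis parameter at 52°S:
f = 2Ω sin φ = 2 × 7.29×10⁻⁵ × sin 52° = 1.15×10⁻⁴ s⁻¹
Pressure gradient: |∂P/∂n| = 100 Pa / 647000 m = 1.55×10⁻⁴ Pa/m
Geostrophic balance (pressure-gradient force = Coriolis force):
V_g = (1/(fρ)) |∂P/∂n| = 1.55×10⁻⁴ / (1.15×10⁻⁴ × 1.18) = 1.14 m/s

1.1 m/s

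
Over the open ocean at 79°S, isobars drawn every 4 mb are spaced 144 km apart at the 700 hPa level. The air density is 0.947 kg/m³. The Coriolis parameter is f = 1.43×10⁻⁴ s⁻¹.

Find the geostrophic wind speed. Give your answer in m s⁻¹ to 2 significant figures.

21 m s⁻¹

Pressure gradient: |∂P/∂n| = 400 Pa / 144000 m = 2.78×10⁻³ Pa/m
Geostrophic balance (pressure-gradient force = Coriolis force):
V_g = (1/(fρ)) |∂P/∂n| = 2.78×10⁻³ / (1.43×10⁻⁴ × 0.947) = 20.5 m/s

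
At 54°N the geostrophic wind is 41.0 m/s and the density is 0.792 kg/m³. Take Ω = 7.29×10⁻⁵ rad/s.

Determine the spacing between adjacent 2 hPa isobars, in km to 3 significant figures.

Coriolis parameter at 54°N:
f = 2Ω sin φ = 2 × 7.29×10⁻⁵ × sin 54° = 1.18×10⁻⁴ s⁻¹
Geostrophic balance rearranged: |∂P/∂n| = f ρ V_g
|∂P/∂n| = 1.18×10⁻⁴ × 0.792 × 41.0 = 3.83×10⁻³ Pa/m
Isobar spacing: Δn = ΔP/|∂P/∂n| = 200 Pa / 3.83×10⁻³ Pa/m = 52216 m ≈ 52.2 km

52.2 km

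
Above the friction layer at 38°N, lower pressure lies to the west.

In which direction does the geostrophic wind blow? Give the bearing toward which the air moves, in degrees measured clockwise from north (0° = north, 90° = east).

000°

The pressure-gradient force points toward the west (bearing 270°).
Geostrophic balance: in the Northern Hemisphere the Coriolis force deflects motion to the right, so the geostrophic wind blows 90° to the right of the pressure-gradient force (low pressure on the left).
Rotating 270° by 90° clockwise gives 000° — the wind blows toward the north.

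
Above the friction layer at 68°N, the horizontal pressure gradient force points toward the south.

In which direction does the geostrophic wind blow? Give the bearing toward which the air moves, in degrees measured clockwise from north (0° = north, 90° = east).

270°

The pressure-gradient force points toward the south (bearing 180°).
Geostrophic balance: in the Northern Hemisphere the Coriolis force deflects motion to the right, so the geostrophic wind blows 90° to the right of the pressure-gradient force (low pressure on the left).
Rotating 180° by 90° clockwise gives 270° — the wind blows toward the west.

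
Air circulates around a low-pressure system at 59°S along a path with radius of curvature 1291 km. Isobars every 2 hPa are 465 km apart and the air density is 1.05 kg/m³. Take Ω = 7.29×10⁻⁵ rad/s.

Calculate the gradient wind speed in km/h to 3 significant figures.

11.6 km/h

Coriolis parameter at 59°S:
f = 2Ω sin φ = 2 × 7.29×10⁻⁵ × sin 59° = 1.25×10⁻⁴ s⁻¹
Pressure gradient: |∂P/∂n| = 200 Pa / 465000 m = 4.30×10⁻⁴ Pa/m
Geostrophic speed: V_g = |∂P/∂n|/(fρ) = 4.30×10⁻⁴/(1.25×10⁻⁴ × 1.05) = 3.28 m/s
Around a low, centrifugal force acts outward with Coriolis, so pressure-gradient force balances both:
(1/ρ)|∂P/∂n| = fV + V²/R  →  V² + fR·V − fR·V_g = 0
With fR = 1.25×10⁻⁴ × 1291×10³ m = 161 m/s:
V = [−fR + √((fR)² + 4 fR V_g)]/2 = [−161 + √(161² + 4×161×3.28)]/2 = 3.21 m/s
Subgeostrophic (V < V_g = 3.28 m/s), as expected around a low.
Converting: 3.21 m/s × 3.6 = 11.6 km/h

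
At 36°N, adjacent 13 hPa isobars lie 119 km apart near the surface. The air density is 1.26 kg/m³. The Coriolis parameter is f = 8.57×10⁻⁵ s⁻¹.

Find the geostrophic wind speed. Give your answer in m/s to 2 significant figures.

100 m/s

Pressure gradient: |∂P/∂n| = 1300 Pa / 119000 m = 1.09×10⁻² Pa/m
Geostrophic balance (pressure-gradient force = Coriolis force):
V_g = (1/(fρ)) |∂P/∂n| = 1.09×10⁻² / (8.57×10⁻⁵ × 1.26) = 101 m/s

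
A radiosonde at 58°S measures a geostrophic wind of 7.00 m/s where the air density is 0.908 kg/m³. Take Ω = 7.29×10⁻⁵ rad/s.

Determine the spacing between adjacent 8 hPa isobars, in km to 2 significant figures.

1000 km

Coriolis parameter at 58°S:
f = 2Ω sin φ = 2 × 7.29×10⁻⁵ × sin 58° = 1.24×10⁻⁴ s⁻¹
Geostrophic balance rearranged: |∂P/∂n| = f ρ V_g
|∂P/∂n| = 1.24×10⁻⁴ × 0.908 × 7.00 = 7.86×10⁻⁴ Pa/m
Isobar spacing: Δn = ΔP/|∂P/∂n| = 800 Pa / 7.86×10⁻⁴ Pa/m = 1017954 m ≈ 1000 km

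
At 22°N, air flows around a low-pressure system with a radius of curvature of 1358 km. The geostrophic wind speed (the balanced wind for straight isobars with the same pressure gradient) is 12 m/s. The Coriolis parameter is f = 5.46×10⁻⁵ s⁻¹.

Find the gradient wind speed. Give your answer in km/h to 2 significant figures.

38 km/h

Around a low, centrifugal force acts outward with Coriolis, so pressure-gradient force balances both:
(1/ρ)|∂P/∂n| = fV + V²/R  →  V² + fR·V − fR·V_g = 0
With fR = 5.46×10⁻⁵ × 1358×10³ m = 74.1 m/s:
V = [−fR + √((fR)² + 4 fR V_g)]/2 = [−74.1 + √(74.1² + 4×74.1×12)]/2 = 10.5 m/s
Subgeostrophic (V < V_g = 12 m/s), as expected around a low.
Converting: 10.5 m/s × 3.6 = 38 km/h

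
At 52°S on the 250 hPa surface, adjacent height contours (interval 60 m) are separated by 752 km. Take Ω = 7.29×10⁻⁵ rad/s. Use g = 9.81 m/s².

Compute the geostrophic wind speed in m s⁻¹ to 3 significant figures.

Coriolis parameter at 52°S:
f = 2Ω sin φ = 2 × 7.29×10⁻⁵ × sin 52° = 1.15×10⁻⁴ s⁻¹
Height gradient: |∂Z/∂n| = 60 m / 752000 m = 7.98×10⁻⁵
On a pressure surface, geostrophic balance gives V_g = (g/f)|∂Z/∂n|:
V_g = 9.81 × 7.98×10⁻⁵ / 1.15×10⁻⁴ = 6.81 m/s

6.81 m s⁻¹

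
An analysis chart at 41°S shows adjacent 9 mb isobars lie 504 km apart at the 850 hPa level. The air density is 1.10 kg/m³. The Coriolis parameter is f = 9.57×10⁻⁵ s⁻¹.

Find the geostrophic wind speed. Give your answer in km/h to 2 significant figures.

Pressure gradient: |∂P/∂n| = 900 Pa / 504000 m = 1.79×10⁻³ Pa/m
Geostrophic balance (pressure-gradient force = Coriolis force):
V_g = (1/(fρ)) |∂P/∂n| = 1.79×10⁻³ / (9.57×10⁻⁵ × 1.10) = 17.0 m/s
Converting: 17.0 m/s × 3.6 = 61 km/h

61 km/h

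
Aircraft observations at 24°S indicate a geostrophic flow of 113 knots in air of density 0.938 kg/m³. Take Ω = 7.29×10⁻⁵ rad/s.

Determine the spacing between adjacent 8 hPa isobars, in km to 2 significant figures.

Coriolis parameter at 24°S:
f = 2Ω sin φ = 2 × 7.29×10⁻⁵ × sin 24° = 5.93×10⁻⁵ s⁻¹
Wind speed in SI: 113 knots = 58.1 m/s
Geostrophic balance rearranged: |∂P/∂n| = f ρ V_g
|∂P/∂n| = 5.93×10⁻⁵ × 0.938 × 58.1 = 3.23×10⁻³ Pa/m
Isobar spacing: Δn = ΔP/|∂P/∂n| = 800 Pa / 3.23×10⁻³ Pa/m = 247400 m ≈ 250 km

250 km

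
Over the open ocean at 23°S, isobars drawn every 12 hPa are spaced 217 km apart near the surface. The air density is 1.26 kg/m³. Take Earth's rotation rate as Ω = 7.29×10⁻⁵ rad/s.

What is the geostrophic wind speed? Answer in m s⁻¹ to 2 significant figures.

77 m s⁻¹

Coriolis parameter at 23°S:
f = 2Ω sin φ = 2 × 7.29×10⁻⁵ × sin 23° = 5.70×10⁻⁵ s⁻¹
Pressure gradient: |∂P/∂n| = 1200 Pa / 217000 m = 5.53×10⁻³ Pa/m
Geostrophic balance (pressure-gradient force = Coriolis force):
V_g = (1/(fρ)) |∂P/∂n| = 5.53×10⁻³ / (5.70×10⁻⁵ × 1.26) = 77.0 m/s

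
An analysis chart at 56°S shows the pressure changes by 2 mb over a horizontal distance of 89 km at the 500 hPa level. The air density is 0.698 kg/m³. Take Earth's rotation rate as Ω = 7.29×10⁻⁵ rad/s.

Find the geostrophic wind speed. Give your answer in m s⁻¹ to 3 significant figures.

26.6 m s⁻¹

Coriolis parameter at 56°S:
f = 2Ω sin φ = 2 × 7.29×10⁻⁵ × sin 56° = 1.21×10⁻⁴ s⁻¹
Pressure gradient: |∂P/∂n| = 200 Pa / 89000 m = 2.25×10⁻³ Pa/m
Geostrophic balance (pressure-gradient force = Coriolis force):
V_g = (1/(fρ)) |∂P/∂n| = 2.25×10⁻³ / (1.21×10⁻⁴ × 0.698) = 26.6 m/s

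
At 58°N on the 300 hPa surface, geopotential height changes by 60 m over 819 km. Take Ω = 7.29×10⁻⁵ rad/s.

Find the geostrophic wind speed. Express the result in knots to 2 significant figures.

11 knots

Coriolis parameter at 58°N:
f = 2Ω sin φ = 2 × 7.29×10⁻⁵ × sin 58° = 1.24×10⁻⁴ s⁻¹
Height gradient: |∂Z/∂n| = 60 m / 819000 m = 7.33×10⁻⁵
On a pressure surface, geostrophic balance gives V_g = (g/f)|∂Z/∂n|:
V_g = 9.81 × 7.33×10⁻⁵ / 1.24×10⁻⁴ = 5.81 m/s
Converting: 5.81 m/s × 1.944 = 11 knots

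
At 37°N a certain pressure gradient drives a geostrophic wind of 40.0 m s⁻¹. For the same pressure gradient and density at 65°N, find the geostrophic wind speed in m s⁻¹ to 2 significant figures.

27 m s⁻¹

With the same pressure gradient and density, V_g ∝ 1/f ∝ 1/sin φ.
V₂ = V₁ · sin φ₁ / sin φ₂ = 40.0 × sin 37° / sin 65°
V₂ = 40.0 × 0.6018/0.9063 = 27 m s⁻¹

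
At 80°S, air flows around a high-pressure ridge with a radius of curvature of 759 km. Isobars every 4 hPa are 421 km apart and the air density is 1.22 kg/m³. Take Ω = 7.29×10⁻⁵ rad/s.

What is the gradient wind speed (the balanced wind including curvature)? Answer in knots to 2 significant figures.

Coriolis parameter at 80°S:
f = 2Ω sin φ = 2 × 7.29×10⁻⁵ × sin 80° = 1.44×10⁻⁴ s⁻¹
Pressure gradient: |∂P/∂n| = 400 Pa / 421000 m = 9.50×10⁻⁴ Pa/m
Geostrophic speed: V_g = |∂P/∂n|/(fρ) = 9.50×10⁻⁴/(1.44×10⁻⁴ × 1.22) = 5.42 m/s
Around a high, pressure-gradient force acts outward with centrifugal, so Coriolis balances both:
fV = (1/ρ)|∂P/∂n| + V²/R  →  V² − fR·V + fR·V_g = 0
With fR = 1.44×10⁻⁴ × 759×10³ m = 109 m/s:
V = [fR − √((fR)² − 4 fR V_g)]/2 = [109 − √(109² − 4×109×5.42)]/2 = 5.72 m/s
Supergeostrophic (V > V_g = 5.42 m/s), as expected around a high.
Converting: 5.72 m/s × 1.944 = 11 knots

11 knots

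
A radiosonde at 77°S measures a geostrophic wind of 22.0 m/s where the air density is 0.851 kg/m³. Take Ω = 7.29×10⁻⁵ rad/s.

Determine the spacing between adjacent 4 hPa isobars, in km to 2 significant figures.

150 km

Coriolis parameter at 77°S:
f = 2Ω sin φ = 2 × 7.29×10⁻⁵ × sin 77° = 1.42×10⁻⁴ s⁻¹
Geostrophic balance rearranged: |∂P/∂n| = f ρ V_g
|∂P/∂n| = 1.42×10⁻⁴ × 0.851 × 22.0 = 2.66×10⁻³ Pa/m
Isobar spacing: Δn = ΔP/|∂P/∂n| = 400 Pa / 2.66×10⁻³ Pa/m = 150393 m ≈ 150 km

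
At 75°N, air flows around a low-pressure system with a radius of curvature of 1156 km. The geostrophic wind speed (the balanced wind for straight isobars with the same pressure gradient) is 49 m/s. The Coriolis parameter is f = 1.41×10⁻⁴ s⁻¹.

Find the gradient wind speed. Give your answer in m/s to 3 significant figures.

Around a low, centrifugal force acts outward with Coriolis, so pressure-gradient force balances both:
(1/ρ)|∂P/∂n| = fV + V²/R  →  V² + fR·V − fR·V_g = 0
With fR = 1.41×10⁻⁴ × 1156×10³ m = 163 m/s:
V = [−fR + √((fR)² + 4 fR V_g)]/2 = [−163 + √(163² + 4×163×49)]/2 = 39.5 m/s
Subgeostrophic (V < V_g = 49 m/s), as expected around a low.

39.5 m/s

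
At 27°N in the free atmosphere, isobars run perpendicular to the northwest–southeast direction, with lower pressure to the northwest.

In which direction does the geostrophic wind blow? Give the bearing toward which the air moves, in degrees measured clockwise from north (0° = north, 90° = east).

The pressure-gradient force points toward the northwest (bearing 315°).
Geostrophic balance: in the Northern Hemisphere the Coriolis force deflects motion to the right, so the geostrophic wind blows 90° to the right of the pressure-gradient force (low pressure on the left).
Rotating 315° by 90° clockwise gives 045° — the wind blows toward the northeast.

045°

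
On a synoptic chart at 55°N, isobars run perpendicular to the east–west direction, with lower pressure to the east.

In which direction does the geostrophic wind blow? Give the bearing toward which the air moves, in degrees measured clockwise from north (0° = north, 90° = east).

180°

The pressure-gradient force points toward the east (bearing 090°).
Geostrophic balance: in the Northern Hemisphere the Coriolis force deflects motion to the right, so the geostrophic wind blows 90° to the right of the pressure-gradient force (low pressure on the left).
Rotating 090° by 90° clockwise gives 180° — the wind blows toward the south.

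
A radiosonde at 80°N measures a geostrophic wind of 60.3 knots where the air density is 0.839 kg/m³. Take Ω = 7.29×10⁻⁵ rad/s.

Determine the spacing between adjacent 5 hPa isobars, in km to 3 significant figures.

134 km

Coriolis parameter at 80°N:
f = 2Ω sin φ = 2 × 7.29×10⁻⁵ × sin 80° = 1.44×10⁻⁴ s⁻¹
Wind speed in SI: 60.3 knots = 31.0 m/s
Geostrophic balance rearranged: |∂P/∂n| = f ρ V_g
|∂P/∂n| = 1.44×10⁻⁴ × 0.839 × 31.0 = 3.74×10⁻³ Pa/m
Isobar spacing: Δn = ΔP/|∂P/∂n| = 500 Pa / 3.74×10⁻³ Pa/m = 133796 m ≈ 134 km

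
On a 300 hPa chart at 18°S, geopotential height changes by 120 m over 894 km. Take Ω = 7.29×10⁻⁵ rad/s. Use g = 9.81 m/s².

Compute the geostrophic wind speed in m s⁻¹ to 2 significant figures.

Coriolis parameter at 18°S:
f = 2Ω sin φ = 2 × 7.29×10⁻⁵ × sin 18° = 4.51×10⁻⁵ s⁻¹
Height gradient: |∂Z/∂n| = 120 m / 894000 m = 1.34×10⁻⁴
On a pressure surface, geostrophic balance gives V_g = (g/f)|∂Z/∂n|:
V_g = 9.81 × 1.34×10⁻⁴ / 4.51×10⁻⁵ = 29.2 m/s

29 m s⁻¹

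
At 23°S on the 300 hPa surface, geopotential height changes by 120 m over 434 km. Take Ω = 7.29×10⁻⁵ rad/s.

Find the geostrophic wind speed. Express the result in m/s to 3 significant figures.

Coriolis parameter at 23°S:
f = 2Ω sin φ = 2 × 7.29×10⁻⁵ × sin 23° = 5.70×10⁻⁵ s⁻¹
Height gradient: |∂Z/∂n| = 120 m / 434000 m = 2.76×10⁻⁴
On a pressure surface, geostrophic balance gives V_g = (g/f)|∂Z/∂n|:
V_g = 9.81 × 2.76×10⁻⁴ / 5.70×10⁻⁵ = 47.6 m/s

47.6 m/s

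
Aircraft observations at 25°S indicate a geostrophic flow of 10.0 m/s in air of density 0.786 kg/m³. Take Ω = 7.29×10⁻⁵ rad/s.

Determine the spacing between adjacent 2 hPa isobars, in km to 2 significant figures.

410 km

Coriolis parameter at 25°S:
f = 2Ω sin φ = 2 × 7.29×10⁻⁵ × sin 25° = 6.16×10⁻⁵ s⁻¹
Geostrophic balance rearranged: |∂P/∂n| = f ρ V_g
|∂P/∂n| = 6.16×10⁻⁵ × 0.786 × 10.0 = 4.84×10⁻⁴ Pa/m
Isobar spacing: Δn = ΔP/|∂P/∂n| = 200 Pa / 4.84×10⁻⁴ Pa/m = 412954 m ≈ 410 km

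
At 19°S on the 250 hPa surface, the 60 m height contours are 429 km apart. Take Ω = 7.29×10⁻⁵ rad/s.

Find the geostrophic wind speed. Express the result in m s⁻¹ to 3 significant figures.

Coriolis parameter at 19°S:
f = 2Ω sin φ = 2 × 7.29×10⁻⁵ × sin 19° = 4.75×10⁻⁵ s⁻¹
Height gradient: |∂Z/∂n| = 60 m / 429000 m = 1.40×10⁻⁴
On a pressure surface, geostrophic balance gives V_g = (g/f)|∂Z/∂n|:
V_g = 9.81 × 1.40×10⁻⁴ / 4.75×10⁻⁵ = 28.9 m/s

28.9 m s⁻¹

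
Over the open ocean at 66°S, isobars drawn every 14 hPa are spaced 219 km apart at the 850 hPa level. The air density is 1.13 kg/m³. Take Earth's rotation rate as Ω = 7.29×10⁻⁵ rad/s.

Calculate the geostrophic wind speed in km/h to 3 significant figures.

Coriolis parameter at 66°S:
f = 2Ω sin φ = 2 × 7.29×10⁻⁵ × sin 66° = 1.33×10⁻⁴ s⁻¹
Pressure gradient: |∂P/∂n| = 1400 Pa / 219000 m = 6.39×10⁻³ Pa/m
Geostrophic balance (pressure-gradient force = Coriolis force):
V_g = (1/(fρ)) |∂P/∂n| = 6.39×10⁻³ / (1.33×10⁻⁴ × 1.13) = 42.5 m/s
Converting: 42.5 m/s × 3.6 = 153 km/h

153 km/h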